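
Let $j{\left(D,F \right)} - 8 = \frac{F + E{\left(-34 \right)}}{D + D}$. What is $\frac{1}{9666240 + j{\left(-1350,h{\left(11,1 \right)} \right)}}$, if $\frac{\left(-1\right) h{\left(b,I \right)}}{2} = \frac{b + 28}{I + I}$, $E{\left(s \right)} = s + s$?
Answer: $\frac{2700}{26098869707} \approx 1.0345 \cdot 10^{-7}$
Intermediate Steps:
$E{\left(s \right)} = 2 s$
$h{\left(b,I \right)} = - \frac{28 + b}{I}$ ($h{\left(b,I \right)} = - 2 \frac{b + 28}{I + I} = - 2 \frac{28 + b}{2 I} = - \frac{28 + b}{I}$)
$j{\left(D,F \right)} = 8 + \frac{-68 + F}{2 D}$ ($j{\left(D,F \right)} = 8 + \frac{F + 2 \left(-34\right)}{D + D} = 8 + \frac{F - 68}{2 D} = 8 + \left(-68 + F\right) \frac{1}{2 D} = 8 + \frac{-68 + F}{2 D}$)
$\frac{1}{9666240 + j{\left(-1350,h{\left(11,1 \right)} \right)}} = \frac{1}{9666240 + \frac{-68 + \frac{-28 - 11}{1} + 16 \left(-1350\right)}{2 \left(-1350\right)}} = \frac{1}{9666240 + \frac{1}{2} \left(- \frac{1}{1350}\right) \left(-68 + 1 \left(-28 - 11\right) - 21600\right)} = \frac{1}{9666240 + \frac{1}{2} \left(- \frac{1}{1350}\right) \left(-68 + 1 \left(-39\right) - 21600\right)} = \frac{1}{9666240 + \frac{1}{2} \left(- \frac{1}{1350}\right) \left(-68 - 39 - 21600\right)} = \frac{1}{9666240 + \frac{1}{2} \left(- \frac{1}{1350}\right) \left(-21707\right)} = \frac{1}{9666240 + \frac{21707}{2700}} = \frac{1}{\frac{26098869707}{2700}} = \frac{2700}{26098869707}$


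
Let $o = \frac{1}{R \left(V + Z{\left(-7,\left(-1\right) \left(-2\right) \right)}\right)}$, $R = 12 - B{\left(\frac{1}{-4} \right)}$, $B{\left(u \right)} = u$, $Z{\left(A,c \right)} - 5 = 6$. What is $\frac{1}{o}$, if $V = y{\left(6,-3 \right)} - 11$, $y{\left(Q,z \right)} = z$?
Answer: $- \frac{147}{4} \approx -36.75$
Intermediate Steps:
$Z{\left(A,c \right)} = 11$ ($Z{\left(A,c \right)} = 5 + 6 = 11$)
$V = -14$ ($V = -3 - 11 = -14$)
$R = \frac{49}{4}$ ($R = 12 - \frac{1}{-4} = 12 - - \frac{1}{4} = 12 + \frac{1}{4} = \frac{49}{4} \approx 12.25$)
$o = - \frac{4}{147}$ ($o = \frac{1}{\frac{49}{4} \left(-14 + 11\right)} = \frac{1}{\frac{49}{4} \left(-3\right)} = \frac{1}{- \frac{147}{4}} = - \frac{4}{147} \approx -0.027211$)
$\frac{1}{o} = \frac{1}{- \frac{4}{147}} = - \frac{147}{4}$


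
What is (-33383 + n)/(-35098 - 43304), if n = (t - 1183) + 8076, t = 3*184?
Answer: 4323/13067 ≈ 0.33083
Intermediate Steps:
t = 552
n = 7445 (n = (552 - 1183) + 8076 = -631 + 8076 = 7445)
(-33383 + n)/(-35098 - 43304) = (-33383 + 7445)/(-35098 - 43304) = -25938/(-78402) = -25938*(-1/78402) = 4323/13067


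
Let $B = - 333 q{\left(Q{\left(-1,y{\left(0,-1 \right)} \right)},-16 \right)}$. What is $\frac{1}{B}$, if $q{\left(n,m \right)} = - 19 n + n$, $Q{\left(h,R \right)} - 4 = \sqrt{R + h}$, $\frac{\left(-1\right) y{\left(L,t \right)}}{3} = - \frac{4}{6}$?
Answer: $\frac{1}{29970} \approx 3.3367 \cdot 10^{-5}$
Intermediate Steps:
$y{\left(L,t \right)} = 2$ ($y{\left(L,t \right)} = - 3 \left(- \frac{4}{6}\right) = - 3 \left(\left(-4\right) \frac{1}{6}\right) = \left(-3\right) \left(- \frac{2}{3}\right) = 2$)
$Q{\left(h,R \right)} = 4 + \sqrt{R + h}$
$q{\left(n,m \right)} = - 18 n$
$B = 29970$ ($B = - 333 \left(- 18 \left(4 + \sqrt{2 - 1}\right)\right) = - 333 \left(- 18 \left(4 + \sqrt{1}\right)\right) = - 333 \left(- 18 \left(4 + 1\right)\right) = - 333 \left(\left(-18\right) 5\right) = \left(-333\right) \left(-90\right) = 29970$)
$\frac{1}{B} = \frac{1}{29970}$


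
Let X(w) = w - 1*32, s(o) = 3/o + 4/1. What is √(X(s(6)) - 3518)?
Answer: I*√14182/2 ≈ 59.544*I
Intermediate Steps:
s(o) = 4 + 3/o (s(o) = 3/o + 4*1 = 3/o + 4 = 4 + 3/o)
X(w) = -32 + w (X(w) = w - 32 = -32 + w)
√(X(s(6)) - 3518) = √((-32 + (4 + 3/6)) - 3518) = √((-32 + (4 + 3*(⅙))) - 3518) = √((-32 + (4 + ½)) - 3518) = √((-32 + 9/2) - 3518) = √(-55/2 - 3518) = √(-7091/2) = I*√14182/2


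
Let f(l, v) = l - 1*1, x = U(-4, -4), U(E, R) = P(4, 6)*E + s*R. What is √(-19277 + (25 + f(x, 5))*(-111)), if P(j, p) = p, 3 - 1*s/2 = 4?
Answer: I*√20165 ≈ 142.0*I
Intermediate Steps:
s = -2 (s = 6 - 2*4 = 6 - 8 = -2)
U(E, R) = -2*R + 6*E (U(E, R) = 6*E - 2*R = -2*R + 6*E)
x = -16 (x = -2*(-4) + 6*(-4) = 8 - 24 = -16)
f(l, v) = -1 + l (f(l, v) = l - 1 = -1 + l)
√(-19277 + (25 + f(x, 5))*(-111)) = √(-19277 + (25 + (-1 - 16))*(-111)) = √(-19277 + (25 - 17)*(-111)) = √(-19277 + 8*(-111)) = √(-19277 - 888) = √(-20165) = I*√20165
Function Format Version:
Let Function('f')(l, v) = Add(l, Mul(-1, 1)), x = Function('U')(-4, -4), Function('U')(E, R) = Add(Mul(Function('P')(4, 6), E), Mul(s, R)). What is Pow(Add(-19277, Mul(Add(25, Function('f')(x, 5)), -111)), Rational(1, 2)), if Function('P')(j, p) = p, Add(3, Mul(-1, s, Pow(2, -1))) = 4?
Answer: Mul(I, Pow(20165, Rational(1, 2))) ≈ Mul(142.00, I)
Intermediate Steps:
s = -2 (s = Add(6, Mul(-2, 4)) = Add(6, -8) = -2)
Function('U')(E, R) = Add(Mul(-2, R), Mul(6, E)) (Function('U')(E, R) = Add(Mul(6, E), Mul(-2, R)) = Add(Mul(-2, R), Mul(6, E)))
x = -16 (x = Add(Mul(-2, -4), Mul(6, -4)) = Add(8, -24) = -16)
Function('f')(l, v) = Add(-1, l) (Function('f')(l, v) = Add(l, -1) = Add(-1, l))
Pow(Add(-19277, Mul(Add(25, Function('f')(x, 5)), -111)), Rational(1, 2)) = Pow(Add(-19277, Mul(Add(25, Add(-1, -16)), -111)), Rational(1, 2)) = Pow(Add(-19277, Mul(Add(25, -17), -111)), Rational(1, 2)) = Pow(Add(-19277, Mul(8, -111)), Rational(1, 2)) = Pow(Add(-19277, -888), Rational(1, 2)) = Pow(-20165, Rational(1, 2)) = Mul(I, Pow(20165, Rational(1, 2)))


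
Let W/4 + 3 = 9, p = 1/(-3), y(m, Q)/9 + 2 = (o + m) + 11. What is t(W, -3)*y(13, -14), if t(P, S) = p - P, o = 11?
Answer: -7227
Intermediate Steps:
y(m, Q) = 180 + 9*m (y(m, Q) = -18 + 9*((11 + m) + 11) = -18 + 9*(22 + m) = -18 + (198 + 9*m) = 180 + 9*m)
p = -1/3 ≈ -0.33333
W = 24 (W = -12 + 4*9 = -12 + 36 = 24)
t(P, S) = -1/3 - P
t(W, -3)*y(13, -14) = (-1/3 - 1*24)*(180 + 9*13) = (-1/3 - 24)*(180 + 117) = -73/3*297 = -7227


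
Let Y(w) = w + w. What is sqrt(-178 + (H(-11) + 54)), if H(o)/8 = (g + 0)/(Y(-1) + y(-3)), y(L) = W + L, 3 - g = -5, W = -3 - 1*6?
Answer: 30*I*sqrt(7)/7 ≈ 11.339*I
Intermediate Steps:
W = -9 (W = -3 - 6 = -9)
g = 8 (g = 3 - 1*(-5) = 3 + 5 = 8)
y(L) = -9 + L
Y(w) = 2*w
H(o) = -32/7 (H(o) = 8*((8 + 0)/(2*(-1) + (-9 - 3))) = 8*(8/(-2 - 12)) = 8*(8/(-14)) = 8*(8*(-1/14)) = 8*(-4/7) = -32/7)
sqrt(-178 + (H(-11) + 54)) = sqrt(-178 + (-32/7 + 54)) = sqrt(-178 + 346/7) = sqrt(-900/7) = 30*I*sqrt(7)/7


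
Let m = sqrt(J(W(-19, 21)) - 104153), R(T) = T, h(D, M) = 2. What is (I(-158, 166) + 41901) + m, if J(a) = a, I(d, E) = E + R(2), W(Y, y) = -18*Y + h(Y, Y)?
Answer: 42069 + I*sqrt(103809) ≈ 42069.0 + 322.19*I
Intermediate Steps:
W(Y, y) = 2 - 18*Y (W(Y, y) = -18*Y + 2 = 2 - 18*Y)
I(d, E) = 2 + E (I(d, E) = E + 2 = 2 + E)
m = I*sqrt(103809) (m = sqrt((2 - 18*(-19)) - 104153) = sqrt((2 + 342) - 104153) = sqrt(344 - 104153) = sqrt(-103809) = I*sqrt(103809) ≈ 322.19*I)
(I(-158, 166) + 41901) + m = ((2 + 166) + 41901) + I*sqrt(103809) = (168 + 41901) + I*sqrt(103809) = 42069 + I*sqrt(103809)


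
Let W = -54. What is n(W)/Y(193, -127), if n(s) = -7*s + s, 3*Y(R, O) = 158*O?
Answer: -486/10033 ≈ -0.048440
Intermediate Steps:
Y(R, O) = 158*O/3 (Y(R, O) = (158*O)/3 = 158*O/3)
n(s) = -6*s
n(W)/Y(193, -127) = (-6*(-54))/(((158/3)*(-127))) = 324/(-20066/3) = 324*(-3/20066) = -486/10033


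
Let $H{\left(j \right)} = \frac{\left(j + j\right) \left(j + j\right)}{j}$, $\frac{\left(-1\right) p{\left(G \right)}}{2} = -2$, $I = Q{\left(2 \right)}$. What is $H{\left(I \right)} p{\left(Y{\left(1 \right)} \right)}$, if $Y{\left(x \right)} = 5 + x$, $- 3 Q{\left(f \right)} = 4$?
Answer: $- \frac{64}{3} \approx -21.333$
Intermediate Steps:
$Q{\left(f \right)} = - \frac{4}{3}$ ($Q{\left(f \right)} = \left(- \frac{1}{3}\right) 4 = - \frac{4}{3}$)
$I = - \frac{4}{3} \approx -1.3333$
$p{\left(G \right)} = 4$ ($p{\left(G \right)} = \left(-2\right) \left(-2\right) = 4$)
$H{\left(j \right)} = 4 j$ ($H{\left(j \right)} = \frac{2 j 2 j}{j} = \frac{4 j^{2}}{j} = 4 j$)
$H{\left(I \right)} p{\left(Y{\left(1 \right)} \right)} = 4 \left(- \frac{4}{3}\right) 4 = \left(- \frac{16}{3}\right) 4 = - \frac{64}{3}$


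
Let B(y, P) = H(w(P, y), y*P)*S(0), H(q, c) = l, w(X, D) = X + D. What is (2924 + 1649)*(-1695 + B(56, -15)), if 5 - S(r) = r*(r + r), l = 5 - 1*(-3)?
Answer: -7568315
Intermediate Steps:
w(X, D) = D + X
l = 8 (l = 5 + 3 = 8)
S(r) = 5 - 2*r² (S(r) = 5 - r*(r + r) = 5 - r*2*r = 5 - 2*r²)
H(q, c) = 8
B(y, P) = 40 (B(y, P) = 8*(5 - 2*0²) = 8*(5 - 2*0) = 8*(5 + 0) = 8*5 = 40)
(2924 + 1649)*(-1695 + B(56, -15)) = (2924 + 1649)*(-1695 + 40) = 4573*(-1655) = -7568315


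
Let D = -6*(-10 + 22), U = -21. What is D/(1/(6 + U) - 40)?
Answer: 1080/601 ≈ 1.7970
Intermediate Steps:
D = -72 (D = -6*12 = -72)
D/(1/(6 + U) - 40) = -72/(1/(6 - 21) - 40) = -72/(1/(-15) - 40) = -72/(-1/15 - 40) = -72/(-601/15) = -72*(-15/601) = 1080/601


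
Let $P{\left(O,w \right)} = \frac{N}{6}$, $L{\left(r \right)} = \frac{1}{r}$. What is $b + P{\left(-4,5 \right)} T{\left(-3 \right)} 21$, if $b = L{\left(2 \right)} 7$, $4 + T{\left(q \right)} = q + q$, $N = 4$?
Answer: $- \frac{273}{2} \approx -136.5$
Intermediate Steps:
$T{\left(q \right)} = -4 + 2 q$ ($T{\left(q \right)} = -4 + \left(q + q\right) = -4 + 2 q$)
$P{\left(O,w \right)} = \frac{2}{3}$ ($P{\left(O,w \right)} = \frac{4}{6} = 4 \cdot \frac{1}{6} = \frac{2}{3}$)
$b = \frac{7}{2}$ ($b = \frac{1}{2} \cdot 7 = \frac{7}{2} \approx 3.5$)
$b + P{\left(-4,5 \right)} T{\left(-3 \right)} 21 = \frac{7}{2} + \frac{2 \left(-4 + 2 \left(-3\right)\right)}{3} \cdot 21 = \frac{7}{2} + \frac{2 \left(-4 - 6\right)}{3} \cdot 21 = \frac{7}{2} + \frac{2}{3} \left(-10\right) 21 = \frac{7}{2} - 140 = - \frac{273}{2}$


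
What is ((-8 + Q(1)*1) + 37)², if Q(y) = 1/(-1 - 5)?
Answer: 29929/36 ≈ 831.36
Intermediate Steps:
Q(y) = -⅙ (Q(y) = 1/(-6) = -⅙)
((-8 + Q(1)*1) + 37)² = ((-8 - ⅙*1) + 37)² = ((-8 - ⅙) + 37)² = (-49/6 + 37)² = (173/6)² = 29929/36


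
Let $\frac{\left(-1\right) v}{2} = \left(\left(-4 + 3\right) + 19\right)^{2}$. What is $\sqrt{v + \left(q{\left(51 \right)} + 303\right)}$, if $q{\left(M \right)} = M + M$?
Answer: $9 i \sqrt{3} \approx 15.588 i$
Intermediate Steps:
$q{\left(M \right)} = 2 M$
$v = -648$ ($v = - 2 \left(\left(-4 + 3\right) + 19\right)^{2} = - 2 \left(-1 + 19\right)^{2} = - 2 \cdot 18^{2} = \left(-2\right) 324 = -648$)
$\sqrt{v + \left(q{\left(51 \right)} + 303\right)} = \sqrt{-648 + \left(2 \cdot 51 + 303\right)} = \sqrt{-648 + \left(102 + 303\right)} = \sqrt{-648 + 405} = \sqrt{-243} = 9 i \sqrt{3}$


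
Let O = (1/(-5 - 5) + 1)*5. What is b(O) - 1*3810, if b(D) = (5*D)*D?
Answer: -14835/4 ≈ -3708.8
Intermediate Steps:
O = 9/2 (O = (1/(-10) + 1)*5 = (-⅒ + 1)*5 = (9/10)*5 = 9/2 ≈ 4.5000)
b(D) = 5*D²
b(O) - 1*3810 = 5*(9/2)² - 1*3810 = 5*(81/4) - 3810 = 405/4 - 3810 = -14835/4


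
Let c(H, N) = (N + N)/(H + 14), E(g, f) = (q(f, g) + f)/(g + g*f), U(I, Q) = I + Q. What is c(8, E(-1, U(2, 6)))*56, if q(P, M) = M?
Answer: -392/99 ≈ -3.9596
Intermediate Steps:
E(g, f) = (f + g)/(g + f*g) (E(g, f) = (g + f)/(g + g*f) = (f + g)/(g + f*g))
c(H, N) = 2*N/(14 + H) (c(H, N) = (2*N)/(14 + H) = 2*N/(14 + H))
c(8, E(-1, U(2, 6)))*56 = (2*(((2 + 6) - 1)/((-1)*(1 + (2 + 6))))/(14 + 8))*56 = (2*(-(8 - 1)/(1 + 8))/22)*56 = (2*(-1*7/9)*(1/22))*56 = (2*(-1*⅑*7)*(1/22))*56 = (2*(-7/9)*(1/22))*56 = -7/99*56 = -392/99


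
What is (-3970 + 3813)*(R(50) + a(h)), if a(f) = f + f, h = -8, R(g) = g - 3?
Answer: -4867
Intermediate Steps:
R(g) = -3 + g
a(f) = 2*f
(-3970 + 3813)*(R(50) + a(h)) = (-3970 + 3813)*((-3 + 50) + 2*(-8)) = -157*(47 - 16) = -157*31 = -4867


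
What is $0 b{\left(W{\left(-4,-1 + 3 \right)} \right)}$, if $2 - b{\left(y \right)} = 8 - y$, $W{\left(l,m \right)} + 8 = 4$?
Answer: $0$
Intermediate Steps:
$W{\left(l,m \right)} = -4$ ($W{\left(l,m \right)} = -8 + 4 = -4$)
$b{\left(y \right)} = -6 + y$ ($b{\left(y \right)} = 2 - \left(8 - y\right) = 2 + \left(-8 + y\right) = -6 + y$)
$0 b{\left(W{\left(-4,-1 + 3 \right)} \right)} = 0 \left(-6 - 4\right) = 0 \left(-10\right) = 0$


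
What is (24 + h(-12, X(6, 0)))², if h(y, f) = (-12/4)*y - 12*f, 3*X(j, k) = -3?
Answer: 5184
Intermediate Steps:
X(j, k) = -1 (X(j, k) = (⅓)*(-3) = -1)
h(y, f) = -12*f - 3*y (h(y, f) = (-12*¼)*y - 12*f = -3*y - 12*f = -12*f - 3*y)
(24 + h(-12, X(6, 0)))² = (24 + (-12*(-1) - 3*(-12)))² = (24 + (12 + 36))² = (24 + 48)² = 72² = 5184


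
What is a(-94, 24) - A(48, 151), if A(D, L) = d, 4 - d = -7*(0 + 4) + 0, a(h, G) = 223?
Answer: 191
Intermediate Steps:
d = 32 (d = 4 - (-7*(0 + 4) + 0) = 4 - (-7*4 + 0) = 4 - (-28 + 0) = 4 - 1*(-28) = 4 + 28 = 32)
A(D, L) = 32
a(-94, 24) - A(48, 151) = 223 - 1*32 = 223 - 32 = 191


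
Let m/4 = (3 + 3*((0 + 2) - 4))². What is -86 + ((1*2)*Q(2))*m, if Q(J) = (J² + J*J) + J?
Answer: 634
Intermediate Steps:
m = 36 (m = 4*(3 + 3*((0 + 2) - 4))² = 4*(3 + 3*(2 - 4))² = 4*(3 + 3*(-2))² = 4*(3 - 6)² = 4*(-3)² = 4*9 = 36)
Q(J) = J + 2*J² (Q(J) = (J² + J²) + J = 2*J² + J = J + 2*J²)
-86 + ((1*2)*Q(2))*m = -86 + ((1*2)*(2*(1 + 2*2)))*36 = -86 + (2*(2*(1 + 4)))*36 = -86 + (2*(2*5))*36 = -86 + (2*10)*36 = -86 + 20*36 = -86 + 720 = 634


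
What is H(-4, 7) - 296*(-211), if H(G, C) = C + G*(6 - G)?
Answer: 62423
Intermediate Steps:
H(-4, 7) - 296*(-211) = (7 - 1*(-4)² + 6*(-4)) - 296*(-211) = (7 - 1*16 - 24) + 62456 = (7 - 16 - 24) + 62456 = -33 + 62456 = 62423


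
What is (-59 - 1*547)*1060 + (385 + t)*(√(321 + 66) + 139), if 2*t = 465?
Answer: -1113055/2 + 3705*√43/2 ≈ -5.4438e+5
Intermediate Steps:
t = 465/2 (t = (½)*465 = 465/2 ≈ 232.50)
(-59 - 1*547)*1060 + (385 + t)*(√(321 + 66) + 139) = (-59 - 1*547)*1060 + (385 + 465/2)*(√(321 + 66) + 139) = (-59 - 547)*1060 + 1235*(√387 + 139)/2 = -606*1060 + 1235*(3*√43 + 139)/2 = -642360 + 1235*(139 + 3*√43)/2 = -642360 + (171665/2 + 3705*√43/2) = -1113055/2 + 3705*√43/2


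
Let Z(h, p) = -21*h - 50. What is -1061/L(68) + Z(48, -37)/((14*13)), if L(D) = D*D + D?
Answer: -2578619/426972 ≈ -6.0393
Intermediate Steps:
L(D) = D + D**2 (L(D) = D**2 + D = D + D**2)
Z(h, p) = -50 - 21*h
-1061/L(68) + Z(48, -37)/((14*13)) = -1061*1/(68*(1 + 68)) + (-50 - 21*48)/((14*13)) = -1061/(68*69) + (-50 - 1008)/182 = -1061/4692 - 1058*1/182 = -1061*1/4692 - 529/91 = -1061/4692 - 529/91 = -2578619/426972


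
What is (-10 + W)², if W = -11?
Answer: 441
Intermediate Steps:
(-10 + W)² = (-10 - 11)² = (-21)² = 441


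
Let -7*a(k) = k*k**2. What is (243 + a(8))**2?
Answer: 1413721/49 ≈ 28851.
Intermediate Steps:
a(k) = -k**3/7 (a(k) = -k*k**2/7 = -k**3/7)
(243 + a(8))**2 = (243 - 1/7*8**3)**2 = (243 - 1/7*512)**2 = (243 - 512/7)**2 = (1189/7)**2 = 1413721/49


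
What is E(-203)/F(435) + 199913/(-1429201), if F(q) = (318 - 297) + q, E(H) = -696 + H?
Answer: -1376012027/651715656 ≈ -2.1114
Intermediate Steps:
F(q) = 21 + q
E(-203)/F(435) + 199913/(-1429201) = (-696 - 203)/(21 + 435) + 199913/(-1429201) = -899/456 + 199913*(-1/1429201) = -899*1/456 - 199913/1429201 = -899/456 - 199913/1429201 = -1376012027/651715656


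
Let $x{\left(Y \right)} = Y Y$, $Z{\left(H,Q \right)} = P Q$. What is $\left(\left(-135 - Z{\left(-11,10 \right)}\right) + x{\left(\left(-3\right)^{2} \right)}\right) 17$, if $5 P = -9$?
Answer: $-612$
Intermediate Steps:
$P = - \frac{9}{5}$ ($P = \frac{1}{5} \left(-9\right) = - \frac{9}{5} \approx -1.8$)
$Z{\left(H,Q \right)} = - \frac{9 Q}{5}$
$x{\left(Y \right)} = Y^{2}$
$\left(\left(-135 - Z{\left(-11,10 \right)}\right) + x{\left(\left(-3\right)^{2} \right)}\right) 17 = \left(\left(-135 - \left(- \frac{9}{5}\right) 10\right) + \left(\left(-3\right)^{2}\right)^{2}\right) 17 = \left(\left(-135 - -18\right) + 9^{2}\right) 17 = \left(\left(-135 + 18\right) + 81\right) 17 = \left(-117 + 81\right) 17 = \left(-36\right) 17 = -612$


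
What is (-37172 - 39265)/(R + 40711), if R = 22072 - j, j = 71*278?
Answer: -76437/43045 ≈ -1.7757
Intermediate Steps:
j = 19738
R = 2334 (R = 22072 - 1*19738 = 22072 - 19738 = 2334)
(-37172 - 39265)/(R + 40711) = (-37172 - 39265)/(2334 + 40711) = -76437/43045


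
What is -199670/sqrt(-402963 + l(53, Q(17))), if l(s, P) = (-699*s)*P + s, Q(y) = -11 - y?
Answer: -99835*sqrt(634406)/317203 ≈ -250.69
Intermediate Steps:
l(s, P) = s - 699*P*s (l(s, P) = -699*P*s + s = s - 699*P*s)
-199670/sqrt(-402963 + l(53, Q(17))) = -199670/sqrt(-402963 + 53*(1 - 699*(-11 - 1*17))) = -199670/sqrt(-402963 + 53*(1 - 699*(-11 - 17))) = -199670/sqrt(-402963 + 53*(1 - 699*(-28))) = -199670/sqrt(-402963 + 53*(1 + 19572)) = -199670/sqrt(-402963 + 53*19573) = -199670/sqrt(-402963 + 1037369) = -199670*sqrt(634406)/634406 = -99835*sqrt(634406)/317203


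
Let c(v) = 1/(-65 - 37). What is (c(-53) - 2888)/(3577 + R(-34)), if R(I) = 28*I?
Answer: -294577/267750 ≈ -1.1002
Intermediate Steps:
c(v) = -1/102 (c(v) = 1/(-102) = -1/102)
(c(-53) - 2888)/(3577 + R(-34)) = (-1/102 - 2888)/(3577 + 28*(-34)) = -294577/(102*(3577 - 952)) = -294577/102/2625 = -294577/102*1/2625 = -294577/267750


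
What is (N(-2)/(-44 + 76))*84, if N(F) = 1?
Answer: 21/8 ≈ 2.6250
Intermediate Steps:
(N(-2)/(-44 + 76))*84 = (1/(-44 + 76))*84 = (1/32)*84 = 21/8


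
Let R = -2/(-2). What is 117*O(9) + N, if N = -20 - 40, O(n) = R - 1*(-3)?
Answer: 408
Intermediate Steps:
R = 1 (R = -2*(-1/2) = 1)
O(n) = 4 (O(n) = 1 - 1*(-3) = 1 + 3 = 4)
N = -60
117*O(9) + N = 117*4 - 60 = 468 - 60 = 408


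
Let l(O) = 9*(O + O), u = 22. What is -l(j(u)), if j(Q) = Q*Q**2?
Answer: -191664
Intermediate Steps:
j(Q) = Q**3
l(O) = 18*O (l(O) = 9*(2*O) = 18*O)
-l(j(u)) = -18*22**3 = -18*10648 = -1*191664 = -191664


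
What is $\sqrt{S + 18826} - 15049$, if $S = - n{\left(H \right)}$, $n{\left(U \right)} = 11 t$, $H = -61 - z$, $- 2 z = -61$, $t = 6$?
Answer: $-15049 + 2 \sqrt{4690} \approx -14912.0$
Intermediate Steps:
$z = \frac{61}{2}$ ($z = \left(- \frac{1}{2}\right) \left(-61\right) = \frac{61}{2} \approx 30.5$)
$H = - \frac{183}{2}$ ($H = -61 - \frac{61}{2} = - \frac{183}{2} \approx -91.5$)
$n{\left(U \right)} = 66$ ($n{\left(U \right)} = 11 \cdot 6 = 66$)
$S = -66$ ($S = \left(-1\right) 66 = -66$)
$\sqrt{S + 18826} - 15049 = \sqrt{-66 + 18826} - 15049 = \sqrt{18760} - 15049 = 2 \sqrt{4690} - 15049 = -15049 + 2 \sqrt{4690}$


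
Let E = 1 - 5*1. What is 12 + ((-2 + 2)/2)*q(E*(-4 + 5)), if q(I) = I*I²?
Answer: 12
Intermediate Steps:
E = -4 (E = 1 - 5 = -4)
q(I) = I³
12 + ((-2 + 2)/2)*q(E*(-4 + 5)) = 12 + ((-2 + 2)/2)*(-4*(-4 + 5))³ = 12 + ((½)*0)*(-4*1)³ = 12 + 0*(-4)³ = 12 + 0*(-64) = 12 + 0 = 12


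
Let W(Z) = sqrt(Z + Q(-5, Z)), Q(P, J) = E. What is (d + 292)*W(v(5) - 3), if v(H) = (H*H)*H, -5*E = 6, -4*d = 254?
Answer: 457*sqrt(755)/5 ≈ 2511.4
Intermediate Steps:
d = -127/2 (d = -1/4*254 = -127/2 ≈ -63.500)
E = -6/5 (E = -1/5*6 = -6/5 ≈ -1.2000)
Q(P, J) = -6/5
v(H) = H**3 (v(H) = H**2*H = H**3)
W(Z) = sqrt(-6/5 + Z) (W(Z) = sqrt(Z - 6/5) = sqrt(-6/5 + Z))
(d + 292)*W(v(5) - 3) = (-127/2 + 292)*(sqrt(-30 + 25*(5**3 - 3))/5) = 457*(sqrt(-30 + 25*(125 - 3))/5)/2 = 457*(sqrt(-30 + 25*122)/5)/2 = 457*(sqrt(-30 + 3050)/5)/2 = 457*(sqrt(3020)/5)/2 = 457*((2*sqrt(755))/5)/2 = 457*(2*sqrt(755)/5)/2 = 457*sqrt(755)/5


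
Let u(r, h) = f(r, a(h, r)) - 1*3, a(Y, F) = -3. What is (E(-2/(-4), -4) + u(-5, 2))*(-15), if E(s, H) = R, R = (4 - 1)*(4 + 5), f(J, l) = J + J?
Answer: -210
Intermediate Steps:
f(J, l) = 2*J
R = 27 (R = 3*9 = 27)
u(r, h) = -3 + 2*r (u(r, h) = 2*r - 1*3 = 2*r - 3 = -3 + 2*r)
E(s, H) = 27
(E(-2/(-4), -4) + u(-5, 2))*(-15) = (27 + (-3 + 2*(-5)))*(-15) = (27 + (-3 - 10))*(-15) = (27 - 13)*(-15) = 14*(-15) = -210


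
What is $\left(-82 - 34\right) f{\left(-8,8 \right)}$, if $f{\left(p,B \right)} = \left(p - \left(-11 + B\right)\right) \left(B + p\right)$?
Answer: $0$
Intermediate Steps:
$f{\left(p,B \right)} = \left(B + p\right) \left(11 + p - B\right)$ ($f{\left(p,B \right)} = \left(11 + p - B\right) \left(B + p\right) = \left(B + p\right) \left(11 + p - B\right)$)
$\left(-82 - 34\right) f{\left(-8,8 \right)} = \left(-82 - 34\right) \left(\left(-8\right)^{2} - 8^{2} + 11 \cdot 8 + 11 \left(-8\right)\right) = \left(-82 - 34\right) \left(64 - 64 + 88 - 88\right) = - 116 \left(64 - 64 + 88 - 88\right) = \left(-116\right) 0 = 0$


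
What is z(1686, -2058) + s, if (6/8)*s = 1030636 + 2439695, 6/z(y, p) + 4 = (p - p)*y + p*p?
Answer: 9798734069443/2117680 ≈ 4.6271e+6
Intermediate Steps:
z(y, p) = 6/(-4 + p**2) (z(y, p) = 6/(-4 + ((p - p)*y + p*p)) = 6/(-4 + (0*y + p**2)) = 6/(-4 + (0 + p**2)) = 6/(-4 + p**2))
s = 4627108 (s = 4*(1030636 + 2439695)/3 = (4/3)*3470331 = 4627108)
z(1686, -2058) + s = 6/(-4 + (-2058)**2) + 4627108 = 6/(-4 + 4235364) + 4627108 = 6/4235360 + 4627108 = 6*(1/4235360) + 4627108 = 3/2117680 + 4627108 = 9798734069443/2117680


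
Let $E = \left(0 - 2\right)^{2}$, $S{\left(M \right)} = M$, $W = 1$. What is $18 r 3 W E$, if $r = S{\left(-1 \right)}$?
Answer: $-216$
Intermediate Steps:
$r = -1$
$E = 4$ ($E = \left(-2\right)^{2} = 4$)
$18 r 3 W E = 18 \left(-1\right) 3 \cdot 1 \cdot 4 = \left(-18\right) 3 \cdot 4 = \left(-54\right) 4 = -216$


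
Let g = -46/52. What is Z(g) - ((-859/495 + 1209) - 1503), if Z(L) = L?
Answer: 3794729/12870 ≈ 294.85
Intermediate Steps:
g = -23/26 (g = -46*1/52 = -23/26 ≈ -0.88461)
Z(g) - ((-859/495 + 1209) - 1503) = -23/26 - ((-859/495 + 1209) - 1503) = -23/26 - (597596/495 - 1503) = -23/26 - 1*(-146389/495) = -23/26 + 146389/495 = 3794729/12870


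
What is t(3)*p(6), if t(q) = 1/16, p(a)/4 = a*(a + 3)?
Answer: 27/2 ≈ 13.500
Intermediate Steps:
p(a) = 4*a*(3 + a) (p(a) = 4*(a*(a + 3)) = 4*(a*(3 + a)) = 4*a*(3 + a))
t(q) = 1/16
t(3)*p(6) = (4*6*(3 + 6))/16 = (4*6*9)/16 = (1/16)*216 = 27/2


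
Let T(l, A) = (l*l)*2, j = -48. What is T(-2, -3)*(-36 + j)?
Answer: -672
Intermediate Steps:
T(l, A) = 2*l**2 (T(l, A) = l**2*2 = 2*l**2)
T(-2, -3)*(-36 + j) = (2*(-2)**2)*(-36 - 48) = (2*4)*(-84) = 8*(-84) = -672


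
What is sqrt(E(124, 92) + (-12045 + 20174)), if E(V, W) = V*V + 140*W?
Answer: sqrt(36385) ≈ 190.75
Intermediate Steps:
E(V, W) = V**2 + 140*W
sqrt(E(124, 92) + (-12045 + 20174)) = sqrt((124**2 + 140*92) + (-12045 + 20174)) = sqrt((15376 + 12880) + 8129) = sqrt(28256 + 8129) = sqrt(36385)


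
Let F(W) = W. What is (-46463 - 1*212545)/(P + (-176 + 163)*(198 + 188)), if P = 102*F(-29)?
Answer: 32376/997 ≈ 32.473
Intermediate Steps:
P = -2958 (P = 102*(-29) = -2958)
(-46463 - 1*212545)/(P + (-176 + 163)*(198 + 188)) = (-46463 - 1*212545)/(-2958 + (-176 + 163)*(198 + 188)) = (-46463 - 212545)/(-2958 - 13*386) = -259008/(-2958 - 5018) = -259008/(-7976) = -259008*(-1/7976) = 32376/997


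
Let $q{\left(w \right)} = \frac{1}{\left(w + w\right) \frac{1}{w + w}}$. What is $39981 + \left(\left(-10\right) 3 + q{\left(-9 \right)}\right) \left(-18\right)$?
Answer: $40503$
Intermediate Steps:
$q{\left(w \right)} = 1$ ($q{\left(w \right)} = \frac{1}{2 w \frac{1}{2 w}} = 1^{-1} = 1$)
$39981 + \left(\left(-10\right) 3 + q{\left(-9 \right)}\right) \left(-18\right) = 39981 + \left(\left(-10\right) 3 + 1\right) \left(-18\right) = 39981 + \left(-30 + 1\right) \left(-18\right) = 39981 - -522 = 39981 + 522 = 40503$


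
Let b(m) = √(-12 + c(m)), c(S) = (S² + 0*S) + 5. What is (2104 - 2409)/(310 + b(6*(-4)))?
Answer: -94550/95531 + 305*√569/95531 ≈ -0.91357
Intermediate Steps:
c(S) = 5 + S² (c(S) = (S² + 0) + 5 = S² + 5 = 5 + S²)
b(m) = √(-7 + m²) (b(m) = √(-12 + (5 + m²)) = √(-7 + m²))
(2104 - 2409)/(310 + b(6*(-4))) = (2104 - 2409)/(310 + √(-7 + (6*(-4))²)) = -305/(310 + √(-7 + (-24)²)) = -305/(310 + √(-7 + 576)) = -305/(310 + √569)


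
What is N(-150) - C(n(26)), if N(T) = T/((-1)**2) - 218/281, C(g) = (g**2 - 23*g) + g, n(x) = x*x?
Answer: -124273592/281 ≈ -4.4226e+5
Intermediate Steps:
n(x) = x**2
C(g) = g**2 - 22*g
N(T) = -218/281 + T (N(T) = T/1 - 218*1/281 = T*1 - 218/281 = T - 218/281 = -218/281 + T)
N(-150) - C(n(26)) = (-218/281 - 150) - 26**2*(-22 + 26**2) = -42368/281 - 676*(-22 + 676) = -42368/281 - 676*654 = -42368/281 - 1*442104 = -42368/281 - 442104 = -124273592/281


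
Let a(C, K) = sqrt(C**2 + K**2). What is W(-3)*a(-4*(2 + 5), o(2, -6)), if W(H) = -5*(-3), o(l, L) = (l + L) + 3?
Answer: 15*sqrt(785) ≈ 420.27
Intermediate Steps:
o(l, L) = 3 + L + l (o(l, L) = (L + l) + 3 = 3 + L + l)
W(H) = 15
W(-3)*a(-4*(2 + 5), o(2, -6)) = 15*sqrt((-4*(2 + 5))**2 + (3 - 6 + 2)**2) = 15*sqrt((-4*7)**2 + (-1)**2) = 15*sqrt((-28)**2 + 1) = 15*sqrt(784 + 1) = 15*sqrt(785)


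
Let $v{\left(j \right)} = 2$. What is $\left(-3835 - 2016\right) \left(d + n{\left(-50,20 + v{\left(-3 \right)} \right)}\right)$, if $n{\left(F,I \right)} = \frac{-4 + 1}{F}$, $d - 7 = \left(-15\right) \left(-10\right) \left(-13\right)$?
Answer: $\frac{568407097}{50} \approx 1.1368 \cdot 10^{7}$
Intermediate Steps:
$d = -1943$ ($d = 7 + \left(-15\right) \left(-10\right) \left(-13\right) = 7 + 150 \left(-13\right) = 7 - 1950 = -1943$)
$n{\left(F,I \right)} = - \frac{3}{F}$ ($n{\left(F,I \right)} = \frac{1}{F} \left(-3\right) = - \frac{3}{F}$)
$\left(-3835 - 2016\right) \left(d + n{\left(-50,20 + v{\left(-3 \right)} \right)}\right) = \left(-3835 - 2016\right) \left(-1943 - \frac{3}{-50}\right) = - 5851 \left(-1943 - - \frac{3}{50}\right) = - 5851 \left(-1943 + \frac{3}{50}\right) = \left(-5851\right) \left(- \frac{97147}{50}\right) = \frac{568407097}{50}$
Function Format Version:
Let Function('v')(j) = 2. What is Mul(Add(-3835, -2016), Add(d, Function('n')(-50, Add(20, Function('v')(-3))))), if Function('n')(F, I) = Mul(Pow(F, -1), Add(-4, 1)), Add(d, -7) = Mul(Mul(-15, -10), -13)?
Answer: Rational(568407097, 50) ≈ 1.1368e+7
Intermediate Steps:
d = -1943 (d = Add(7, Mul(Mul(-15, -10), -13)) = Add(7, Mul(150, -13)) = Add(7, -1950) = -1943)
Function('n')(F, I) = Mul(-3, Pow(F, -1)) (Function('n')(F, I) = Mul(Pow(F, -1), -3) = Mul(-3, Pow(F, -1)))
Mul(Add(-3835, -2016), Add(d, Function('n')(-50, Add(20, Function('v')(-3))))) = Mul(Add(-3835, -2016), Add(-1943, Mul(-3, Pow(-50, -1)))) = Mul(-5851, Add(-1943, Mul(-3, Rational(-1, 50)))) = Mul(-5851, Add(-1943, Rational(3, 50))) = Mul(-5851, Rational(-97147, 50)) = Rational(568407097, 50)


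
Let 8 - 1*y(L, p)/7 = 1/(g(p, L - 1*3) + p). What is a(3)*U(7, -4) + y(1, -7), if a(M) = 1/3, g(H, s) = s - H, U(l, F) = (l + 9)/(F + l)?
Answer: 1103/18 ≈ 61.278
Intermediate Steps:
U(l, F) = (9 + l)/(F + l)
a(M) = ⅓
y(L, p) = 56 - 7/(-3 + L) (y(L, p) = 56 - 7/(((L - 1*3) - p) + p) = 56 - 7/(((L - 3) - p) + p) = 56 - 7/(((-3 + L) - p) + p) = 56 - 7/((-3 + L - p) + p) = 56 - 7/(-3 + L))
a(3)*U(7, -4) + y(1, -7) = ((9 + 7)/(-4 + 7))/3 + 7*(-25 + 8*1)/(-3 + 1) = (16/3)/3 + 7*(-25 + 8)/(-2) = ((⅓)*16)/3 + 7*(-½)*(-17) = (⅓)*(16/3) + 119/2 = 16/9 + 119/2 = 1103/18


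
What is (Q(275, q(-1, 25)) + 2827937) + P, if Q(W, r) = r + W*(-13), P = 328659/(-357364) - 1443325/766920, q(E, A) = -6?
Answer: 5529066772619755/1957639992 ≈ 2.8244e+6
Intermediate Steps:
P = -5484625397/1957639992 (P = 328659*(-1/357364) - 1443325*1/766920 = -328659/357364 - 288665/153384 = -5484625397/1957639992 ≈ -2.8017)
Q(W, r) = r - 13*W
(Q(275, q(-1, 25)) + 2827937) + P = ((-6 - 13*275) + 2827937) - 5484625397/1957639992 = ((-6 - 3575) + 2827937) - 5484625397/1957639992 = (-3581 + 2827937) - 5484625397/1957639992 = 2824356 - 5484625397/1957639992 = 5529066772619755/1957639992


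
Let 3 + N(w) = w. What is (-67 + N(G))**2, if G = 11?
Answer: 3481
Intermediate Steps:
N(w) = -3 + w
(-67 + N(G))**2 = (-67 + (-3 + 11))**2 = (-67 + 8)**2 = (-59)**2 = 3481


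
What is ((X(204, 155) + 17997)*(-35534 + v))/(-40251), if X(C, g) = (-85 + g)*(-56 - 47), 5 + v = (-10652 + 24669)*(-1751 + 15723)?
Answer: -704067436065/13417 ≈ -5.2476e+7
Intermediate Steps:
v = 195845519 (v = -5 + (-10652 + 24669)*(-1751 + 15723) = -5 + 14017*13972 = -5 + 195845524 = 195845519)
X(C, g) = 8755 - 103*g (X(C, g) = (-85 + g)*(-103) = 8755 - 103*g)
((X(204, 155) + 17997)*(-35534 + v))/(-40251) = (((8755 - 103*155) + 17997)*(-35534 + 195845519))/(-40251) = (((8755 - 15965) + 17997)*195809985)*(-1/40251) = ((-7210 + 17997)*195809985)*(-1/40251) = (10787*195809985)*(-1/40251) = 2112202308195*(-1/40251) = -704067436065/13417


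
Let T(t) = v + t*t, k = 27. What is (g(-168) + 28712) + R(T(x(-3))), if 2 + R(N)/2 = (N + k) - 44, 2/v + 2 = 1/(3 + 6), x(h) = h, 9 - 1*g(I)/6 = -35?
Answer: 492216/17 ≈ 28954.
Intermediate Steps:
g(I) = 264 (g(I) = 54 - 6*(-35) = 54 + 210 = 264)
v = -18/17 (v = 2/(-2 + 1/(3 + 6)) = 2/(-2 + 1/9) = 2/(-2 + ⅑) = 2/(-17/9) = 2*(-9/17) = -18/17 ≈ -1.0588)
T(t) = -18/17 + t² (T(t) = -18/17 + t*t = -18/17 + t²)
R(N) = -38 + 2*N (R(N) = -4 + 2*((N + 27) - 44) = -4 + 2*((27 + N) - 44) = -4 + 2*(-17 + N) = -4 + (-34 + 2*N) = -38 + 2*N)
(g(-168) + 28712) + R(T(x(-3))) = (264 + 28712) + (-38 + 2*(-18/17 + (-3)²)) = 28976 + (-38 + 2*(-18/17 + 9)) = 28976 + (-38 + 2*(135/17)) = 28976 + (-38 + 270/17) = 28976 - 376/17 = 492216/17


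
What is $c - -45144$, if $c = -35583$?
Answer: $9561$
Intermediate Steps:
$c - -45144 = -35583 - -45144 = -35583 + 45144 = 9561$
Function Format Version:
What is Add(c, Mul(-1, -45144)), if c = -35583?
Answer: 9561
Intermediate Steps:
Add(c, Mul(-1, -45144)) = Add(-35583, Mul(-1, -45144)) = Add(-35583, 45144) = 9561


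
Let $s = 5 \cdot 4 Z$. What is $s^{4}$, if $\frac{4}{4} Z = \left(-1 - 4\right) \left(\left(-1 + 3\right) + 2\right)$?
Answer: $25600000000$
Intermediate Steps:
$Z = -20$ ($Z = \left(-1 - 4\right) \left(\left(-1 + 3\right) + 2\right) = - 5 \left(2 + 2\right) = \left(-5\right) 4 = -20$)
$s = -400$ ($s = 5 \cdot 4 \left(-20\right) = 20 \left(-20\right) = -400$)
$s^{4} = \left(-400\right)^{4} = 25600000000$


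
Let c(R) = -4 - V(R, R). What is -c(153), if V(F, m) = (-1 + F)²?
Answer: 23108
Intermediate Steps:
c(R) = -4 - (-1 + R)²
-c(153) = -(-4 - (-1 + 153)²) = -(-4 - 1*152²) = -(-4 - 1*23104) = -(-4 - 23104) = -1*(-23108) = 23108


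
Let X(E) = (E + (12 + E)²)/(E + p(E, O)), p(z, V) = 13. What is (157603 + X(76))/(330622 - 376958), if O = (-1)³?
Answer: -14034487/4123904 ≈ -3.4032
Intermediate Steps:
O = -1
X(E) = (E + (12 + E)²)/(13 + E) (X(E) = (E + (12 + E)²)/(E + 13) = (E + (12 + E)²)/(13 + E))
(157603 + X(76))/(330622 - 376958) = (157603 + (76 + (12 + 76)²)/(13 + 76))/(330622 - 376958) = (157603 + (76 + 88²)/89)/(-46336) = (157603 + (76 + 7744)/89)*(-1/46336) = (157603 + (1/89)*7820)*(-1/46336) = (157603 + 7820/89)*(-1/46336) = (14034487/89)*(-1/46336) = -14034487/4123904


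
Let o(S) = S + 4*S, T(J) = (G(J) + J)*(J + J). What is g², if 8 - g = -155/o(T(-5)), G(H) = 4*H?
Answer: 4124961/62500 ≈ 65.999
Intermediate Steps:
T(J) = 10*J² (T(J) = (4*J + J)*(J + J) = (5*J)*(2*J) = 10*J²)
o(S) = 5*S
g = 2031/250 (g = 8 - (-155)/(5*(10*(-5)²)) = 8 - (-155)/(5*(10*25)) = 8 - (-155)/(5*250) = 8 - (-155)/1250 = 8 - 1*(-31/250) = 8 + 31/250 = 2031/250 ≈ 8.1240)
g² = (2031/250)² = 4124961/62500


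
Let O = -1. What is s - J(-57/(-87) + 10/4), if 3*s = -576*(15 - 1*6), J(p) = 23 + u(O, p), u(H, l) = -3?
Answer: -1748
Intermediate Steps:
J(p) = 20 (J(p) = 23 - 3 = 20)
s = -1728 (s = (-576*(15 - 1*6))/3 = (-576*(15 - 6))/3 = (-576*9)/3 = (1/3)*(-5184) = -1728)
s - J(-57/(-87) + 10/4) = -1728 - 1*20 = -1728 - 20 = -1748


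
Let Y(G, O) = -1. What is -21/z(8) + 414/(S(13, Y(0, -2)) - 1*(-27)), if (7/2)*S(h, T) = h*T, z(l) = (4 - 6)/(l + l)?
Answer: 30282/163 ≈ 185.78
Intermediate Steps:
z(l) = -1/l (z(l) = -2*1/(2*l) = -1/l)
S(h, T) = 2*T*h/7 (S(h, T) = 2*(h*T)/7 = 2*(T*h)/7 = 2*T*h/7)
-21/z(8) + 414/(S(13, Y(0, -2)) - 1*(-27)) = -21/((-1/8)) + 414/((2/7)*(-1)*13 - 1*(-27)) = -21/((-1*1/8)) + 414/(-26/7 + 27) = -21/(-1/8) + 414/(163/7) = -21*(-8) + 414*(7/163) = 168 + 2898/163 = 30282/163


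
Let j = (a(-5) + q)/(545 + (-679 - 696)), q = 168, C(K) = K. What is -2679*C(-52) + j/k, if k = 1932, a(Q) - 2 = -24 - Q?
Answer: 223388736329/1603560 ≈ 1.3931e+5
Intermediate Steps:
a(Q) = -22 - Q (a(Q) = 2 + (-24 - Q) = -22 - Q)
j = -151/830 (j = ((-22 - 1*(-5)) + 168)/(545 + (-679 - 696)) = ((-22 + 5) + 168)/(545 - 1375) = (-17 + 168)/(-830) = 151*(-1/830) = -151/830 ≈ -0.18193)
-2679*C(-52) + j/k = -2679/(1/(-52)) - 151/830/1932 = -2679/(-1/52) - 151/830*1/1932 = -2679*(-52) - 151/1603560 = 139308 - 151/1603560 = 223388736329/1603560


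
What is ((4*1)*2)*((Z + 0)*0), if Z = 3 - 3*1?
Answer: 0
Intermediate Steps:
Z = 0 (Z = 3 - 3 = 0)
((4*1)*2)*((Z + 0)*0) = ((4*1)*2)*((0 + 0)*0) = (4*2)*(0*0) = 8*0 = 0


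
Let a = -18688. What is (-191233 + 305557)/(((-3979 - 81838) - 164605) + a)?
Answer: -57162/134555 ≈ -0.42482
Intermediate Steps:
(-191233 + 305557)/(((-3979 - 81838) - 164605) + a) = (-191233 + 305557)/(((-3979 - 81838) - 164605) - 18688) = 114324/((-85817 - 164605) - 18688) = 114324/(-250422 - 18688) = 114324/(-269110) = 114324*(-1/269110) = -57162/134555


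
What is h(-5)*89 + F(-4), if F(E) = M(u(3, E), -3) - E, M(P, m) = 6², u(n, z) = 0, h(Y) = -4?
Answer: -316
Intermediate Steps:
M(P, m) = 36
F(E) = 36 - E
h(-5)*89 + F(-4) = -4*89 + (36 - 1*(-4)) = -356 + (36 + 4) = -356 + 40 = -316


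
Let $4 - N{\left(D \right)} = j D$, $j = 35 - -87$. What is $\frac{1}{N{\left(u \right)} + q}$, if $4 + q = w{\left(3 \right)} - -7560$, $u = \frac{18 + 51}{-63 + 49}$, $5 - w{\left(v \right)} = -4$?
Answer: $\frac{7}{57192} \approx 0.00012239$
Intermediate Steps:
$w{\left(v \right)} = 9$ ($w{\left(v \right)} = 5 - -4 = 5 + 4 = 9$)
$u = - \frac{69}{14}$ ($u = \frac{69}{-14} = 69 \left(- \frac{1}{14}\right) = - \frac{69}{14} \approx -4.9286$)
$j = 122$ ($j = 35 + 87 = 122$)
$N{\left(D \right)} = 4 - 122 D$
$q = 7565$ ($q = -4 + \left(9 - -7560\right) = -4 + \left(9 + 7560\right) = -4 + 7569 = 7565$)
$\frac{1}{N{\left(u \right)} + q} = \frac{1}{\left(4 - - \frac{4209}{7}\right) + 7565} = \frac{1}{\left(4 + \frac{4209}{7}\right) + 7565} = \frac{1}{\frac{4237}{7} + 7565} = \frac{1}{\frac{57192}{7}} = \frac{7}{57192}$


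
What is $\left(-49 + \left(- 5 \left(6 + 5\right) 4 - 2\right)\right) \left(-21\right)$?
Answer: $5691$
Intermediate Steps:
$\left(-49 + \left(- 5 \left(6 + 5\right) 4 - 2\right)\right) \left(-21\right) = \left(-49 + \left(\left(-5\right) 11 \cdot 4 - 2\right)\right) \left(-21\right) = \left(-49 - 222\right) \left(-21\right) = \left(-271\right) \left(-21\right) = 5691$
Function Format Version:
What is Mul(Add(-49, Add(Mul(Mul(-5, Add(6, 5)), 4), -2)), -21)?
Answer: 5691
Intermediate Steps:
Mul(Add(-49, Add(Mul(Mul(-5, Add(6, 5)), 4), -2)), -21) = Mul(Add(-49, Add(Mul(Mul(-5, 11), 4), -2)), -21) = Mul(Add(-49, Add(Mul(-55, 4), -2)), -21) = Mul(Add(-49, Add(-220, -2)), -21) = Mul(Add(-49, -222), -21) = Mul(-271, -21) = 5691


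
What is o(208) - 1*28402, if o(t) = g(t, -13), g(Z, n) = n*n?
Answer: -28233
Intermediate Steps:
g(Z, n) = n**2
o(t) = 169 (o(t) = (-13)**2 = 169)
o(208) - 1*28402 = 169 - 1*28402 = 169 - 28402 = -28233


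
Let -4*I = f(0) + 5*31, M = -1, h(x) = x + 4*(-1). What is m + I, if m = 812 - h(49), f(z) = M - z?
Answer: 1457/2 ≈ 728.50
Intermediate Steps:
h(x) = -4 + x (h(x) = x - 4 = -4 + x)
f(z) = -1 - z
I = -77/2 (I = -((-1 - 1*0) + 5*31)/4 = -((-1 + 0) + 155)/4 = -(-1 + 155)/4 = -¼*154 = -77/2 ≈ -38.500)
m = 767 (m = 812 - (-4 + 49) = 812 - 1*45 = 812 - 45 = 767)
m + I = 767 - 77/2 = 1457/2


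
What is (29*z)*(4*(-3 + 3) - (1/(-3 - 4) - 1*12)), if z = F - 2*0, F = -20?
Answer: -49300/7 ≈ -7042.9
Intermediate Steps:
z = -20 (z = -20 - 2*0 = -20 + 0 = -20)
(29*z)*(4*(-3 + 3) - (1/(-3 - 4) - 1*12)) = (29*(-20))*(4*(-3 + 3) - (1/(-3 - 4) - 1*12)) = -580*(4*0 - (1/(-7) - 12)) = -580*(0 - (-1/7 - 12)) = -580*(0 - 1*(-85/7)) = -580*(0 + 85/7) = -580*85/7 = -49300/7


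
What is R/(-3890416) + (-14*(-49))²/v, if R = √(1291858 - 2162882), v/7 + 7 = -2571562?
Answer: -1372/52481 - 7*I*√1111/972604 ≈ -0.026143 - 0.00023989*I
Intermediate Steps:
v = -18000983 (v = -49 + 7*(-2571562) = -49 - 18000934 = -18000983)
R = 28*I*√1111 (R = √(-871024) = 28*I*√1111 ≈ 933.29*I)
R/(-3890416) + (-14*(-49))²/v = (28*I*√1111)/(-3890416) + (-14*(-49))²/(-18000983) = (28*I*√1111)*(-1/3890416) + 686²*(-1/18000983) = -7*I*√1111/972604 + 470596*(-1/18000983) = -7*I*√1111/972604 - 1372/52481 = -1372/52481 - 7*I*√1111/972604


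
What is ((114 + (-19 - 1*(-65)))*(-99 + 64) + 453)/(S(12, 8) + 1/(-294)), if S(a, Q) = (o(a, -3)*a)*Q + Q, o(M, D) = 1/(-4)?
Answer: 1513218/4705 ≈ 321.62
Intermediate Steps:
o(M, D) = -¼
S(a, Q) = Q - Q*a/4 (S(a, Q) = (-a/4)*Q + Q = -Q*a/4 + Q = Q - Q*a/4)
((114 + (-19 - 1*(-65)))*(-99 + 64) + 453)/(S(12, 8) + 1/(-294)) = ((114 + (-19 - 1*(-65)))*(-99 + 64) + 453)/((¼)*8*(4 - 1*12) + 1/(-294)) = ((114 + (-19 + 65))*(-35) + 453)/((¼)*8*(4 - 12) - 1/294) = ((114 + 46)*(-35) + 453)/((¼)*8*(-8) - 1/294) = (160*(-35) + 453)/(-16 - 1/294) = (-5600 + 453)/(-4705/294) = -5147*(-294/4705) = 1513218/4705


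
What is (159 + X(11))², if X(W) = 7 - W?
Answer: 24025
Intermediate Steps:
(159 + X(11))² = (159 + (7 - 1*11))² = (159 + (7 - 11))² = (159 - 4)² = 155² = 24025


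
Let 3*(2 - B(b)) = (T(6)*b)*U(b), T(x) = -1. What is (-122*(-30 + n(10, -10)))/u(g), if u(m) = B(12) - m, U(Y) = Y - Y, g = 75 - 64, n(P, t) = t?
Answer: -4880/9 ≈ -542.22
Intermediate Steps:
g = 11
U(Y) = 0
B(b) = 2 (B(b) = 2 - (-b)*0/3 = 2 - 1/3*0 = 2 + 0 = 2)
u(m) = 2 - m
(-122*(-30 + n(10, -10)))/u(g) = (-122*(-30 - 10))/(2 - 1*11) = (-122*(-40))/(2 - 11) = 4880/(-9) = 4880*(-1/9) = -4880/9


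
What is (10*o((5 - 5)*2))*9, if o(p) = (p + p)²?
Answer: 0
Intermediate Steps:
o(p) = 4*p² (o(p) = (2*p)² = 4*p²)
(10*o((5 - 5)*2))*9 = (10*(4*((5 - 5)*2)²))*9 = (10*(4*(0*2)²))*9 = (10*(4*0²))*9 = (10*(4*0))*9 = (10*0)*9 = 0*9 = 0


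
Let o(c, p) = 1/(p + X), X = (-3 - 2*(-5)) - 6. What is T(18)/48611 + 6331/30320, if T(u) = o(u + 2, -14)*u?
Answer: 4000285373/19160511760 ≈ 0.20878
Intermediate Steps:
X = 1 (X = (-3 + 10) - 6 = 7 - 6 = 1)
o(c, p) = 1/(1 + p) (o(c, p) = 1/(p + 1) = 1/(1 + p))
T(u) = -u/13 (T(u) = u/(1 - 14) = u/(-13) = -u/13)
T(18)/48611 + 6331/30320 = -1/13*18/48611 + 6331/30320 = -18/13*1/48611 + 6331*(1/30320) = -18/631943 + 6331/30320 = 4000285373/19160511760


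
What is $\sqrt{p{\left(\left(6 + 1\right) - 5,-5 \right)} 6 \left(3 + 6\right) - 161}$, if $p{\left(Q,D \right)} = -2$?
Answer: $i \sqrt{269} \approx 16.401 i$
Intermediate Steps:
$\sqrt{p{\left(\left(6 + 1\right) - 5,-5 \right)} 6 \left(3 + 6\right) - 161} = \sqrt{\left(-2\right) 6 \left(3 + 6\right) - 161} = \sqrt{\left(-12\right) 9 - 161} = \sqrt{-108 - 161} = \sqrt{-269} = i \sqrt{269}$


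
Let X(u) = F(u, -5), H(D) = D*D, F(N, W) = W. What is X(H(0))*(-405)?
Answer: 2025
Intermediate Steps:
H(D) = D²
X(u) = -5
X(H(0))*(-405) = -5*(-405) = 2025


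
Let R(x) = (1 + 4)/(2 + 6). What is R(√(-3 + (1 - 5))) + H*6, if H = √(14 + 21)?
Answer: 5/8 + 6*√35 ≈ 36.121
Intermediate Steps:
H = √35 ≈ 5.9161
R(x) = 5/8
R(√(-3 + (1 - 5))) + H*6 = 5/8 + √35*6 = 5/8 + 6*√35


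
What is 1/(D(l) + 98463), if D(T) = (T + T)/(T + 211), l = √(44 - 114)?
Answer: 4390563773/432308094565999 - 422*I*√70/432308094565999 ≈ 1.0156e-5 - 8.1671e-12*I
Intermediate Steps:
l = I*√70 (l = √(-70) = I*√70 ≈ 8.3666*I)
D(T) = 2*T/(211 + T) (D(T) = (2*T)/(211 + T) = 2*T/(211 + T))
1/(D(l) + 98463) = 1/(2*(I*√70)/(211 + I*√70) + 98463) = 1/(2*I*√70/(211 + I*√70) + 98463) = 1/(98463 + 2*I*√70/(211 + I*√70))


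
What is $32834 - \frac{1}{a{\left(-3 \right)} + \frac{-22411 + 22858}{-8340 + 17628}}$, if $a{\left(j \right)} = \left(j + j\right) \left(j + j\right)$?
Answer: $\frac{3664435474}{111605} \approx 32834.0$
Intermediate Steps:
$a{\left(j \right)} = 4 j^{2}$ ($a{\left(j \right)} = 2 j 2 j = 4 j^{2}$)
$32834 - \frac{1}{a{\left(-3 \right)} + \frac{-22411 + 22858}{-8340 + 17628}} = 32834 - \frac{1}{4 \left(-3\right)^{2} + \frac{-22411 + 22858}{-8340 + 17628}} = 32834 - \frac{1}{4 \cdot 9 + \frac{447}{9288}} = 32834 - \frac{1}{36 + 447 \cdot \frac{1}{9288}} = 32834 - \frac{1}{36 + \frac{149}{3096}} = 32834 - \frac{1}{\frac{111605}{3096}} = 32834 - \frac{3096}{111605} = \frac{3664435474}{111605}$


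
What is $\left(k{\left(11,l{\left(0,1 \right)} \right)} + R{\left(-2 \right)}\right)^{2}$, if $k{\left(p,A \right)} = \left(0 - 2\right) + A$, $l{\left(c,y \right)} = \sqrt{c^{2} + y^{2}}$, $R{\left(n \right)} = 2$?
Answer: $1$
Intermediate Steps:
$k{\left(p,A \right)} = -2 + A$
$\left(k{\left(11,l{\left(0,1 \right)} \right)} + R{\left(-2 \right)}\right)^{2} = \left(\left(-2 + \sqrt{0^{2} + 1^{2}}\right) + 2\right)^{2} = \left(\left(-2 + \sqrt{0 + 1}\right) + 2\right)^{2} = \left(\left(-2 + \sqrt{1}\right) + 2\right)^{2} = \left(\left(-2 + 1\right) + 2\right)^{2} = \left(-1 + 2\right)^{2} = 1^{2} = 1$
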